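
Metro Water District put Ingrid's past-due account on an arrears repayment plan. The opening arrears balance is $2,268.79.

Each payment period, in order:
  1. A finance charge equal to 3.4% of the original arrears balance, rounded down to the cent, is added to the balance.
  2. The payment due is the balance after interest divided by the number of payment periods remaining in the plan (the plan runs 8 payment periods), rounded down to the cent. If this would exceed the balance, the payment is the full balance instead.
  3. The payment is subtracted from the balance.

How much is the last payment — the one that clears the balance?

# | Opening | Interest | Payment | End bal
1 | $2,268.79 | $77.13 | $293.24 | $2,052.68
2 | $2,052.68 | $77.13 | $304.25 | $1,825.56
3 | $1,825.56 | $77.13 | $317.11 | $1,585.58
4 | $1,585.58 | $77.13 | $332.54 | $1,330.17
5 | $1,330.17 | $77.13 | $351.82 | $1,055.48
6 | $1,055.48 | $77.13 | $377.53 | $755.08
7 | $755.08 | $77.13 | $416.10 | $416.11
8 | $416.11 | $77.13 | $493.24 | $0.00

$493.24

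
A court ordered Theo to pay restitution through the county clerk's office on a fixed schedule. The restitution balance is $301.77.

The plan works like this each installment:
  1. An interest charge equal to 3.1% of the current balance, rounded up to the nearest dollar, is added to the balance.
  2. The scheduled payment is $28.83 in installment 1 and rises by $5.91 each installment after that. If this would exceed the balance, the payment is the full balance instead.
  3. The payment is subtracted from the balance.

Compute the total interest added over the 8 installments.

Installment 1: opening $301.77; interest $10.00 → $311.77; payment $28.83; balance $282.94
Installment 2: opening $282.94; interest $9.00 → $291.94; payment $34.74; balance $257.20
Installment 3: opening $257.20; interest $8.00 → $265.20; payment $40.65; balance $224.55
Installment 4: opening $224.55; interest $7.00 → $231.55; payment $46.56; balance $184.99
Installment 5: opening $184.99; interest $6.00 → $190.99; payment $52.47; balance $138.52
Installment 6: opening $138.52; interest $5.00 → $143.52; payment $58.38; balance $85.14
Installment 7: opening $85.14; interest $3.00 → $88.14; payment $64.29; balance $23.85
Installment 8: opening $23.85; interest $1.00 → $24.85; payment $24.85; balance $0.00
Total interest: $10.00 + $9.00 + $8.00 + $7.00 + $6.00 + $5.00 + $3.00 + $1.00 = $49.00

$49.00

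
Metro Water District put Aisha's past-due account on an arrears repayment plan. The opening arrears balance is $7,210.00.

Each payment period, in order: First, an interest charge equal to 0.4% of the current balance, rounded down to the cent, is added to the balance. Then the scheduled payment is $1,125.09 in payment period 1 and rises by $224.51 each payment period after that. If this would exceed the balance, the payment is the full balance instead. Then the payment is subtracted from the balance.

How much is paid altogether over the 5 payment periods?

# | Opening | Interest | Payment | End bal
1 | $7,210.00 | $28.84 | $1,125.09 | $6,113.75
2 | $6,113.75 | $24.45 | $1,349.60 | $4,788.60
3 | $4,788.60 | $19.15 | $1,574.11 | $3,233.64
4 | $3,233.64 | $12.93 | $1,798.62 | $1,447.95
5 | $1,447.95 | $5.79 | $1,453.74 | $0.00
Total paid: $7,301.16

$7,301.16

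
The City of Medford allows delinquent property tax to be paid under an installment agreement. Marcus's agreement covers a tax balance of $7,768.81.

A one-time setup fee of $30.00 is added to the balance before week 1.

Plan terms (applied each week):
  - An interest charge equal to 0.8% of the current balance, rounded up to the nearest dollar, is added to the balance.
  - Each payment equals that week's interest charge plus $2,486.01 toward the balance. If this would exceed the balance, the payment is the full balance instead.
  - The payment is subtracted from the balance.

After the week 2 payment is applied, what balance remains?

$2,826.79

Week 1: opening $7,798.81; interest $63.00 → $7,861.81; payment $2,549.01; balance $5,312.80
Week 2: opening $5,312.80; interest $43.00 → $5,355.80; payment $2,529.01; balance $2,826.79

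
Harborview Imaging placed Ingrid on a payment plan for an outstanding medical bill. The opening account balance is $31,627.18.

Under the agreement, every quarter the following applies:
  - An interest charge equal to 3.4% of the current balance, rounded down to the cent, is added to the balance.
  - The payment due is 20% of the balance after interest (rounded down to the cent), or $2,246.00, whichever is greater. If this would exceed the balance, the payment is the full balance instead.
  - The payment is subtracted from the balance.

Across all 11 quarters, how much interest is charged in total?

$5,282.87

Quarter 1: $31,627.18 +$1,075.32 interest = $32,702.50; pay $6,540.50 → $26,162.00
Quarter 2: $26,162.00 +$889.50 interest = $27,051.50; pay $5,410.30 → $21,641.20
Quarter 3: $21,641.20 +$735.80 interest = $22,377.00; pay $4,475.40 → $17,901.60
Quarter 4: $17,901.60 +$608.65 interest = $18,510.25; pay $3,702.05 → $14,808.20
Quarter 5: $14,808.20 +$503.47 interest = $15,311.67; pay $3,062.33 → $12,249.34
Quarter 6: $12,249.34 +$416.47 interest = $12,665.81; pay $2,533.16 → $10,132.65
Quarter 7: $10,132.65 +$344.51 interest = $10,477.16; pay $2,246.00 → $8,231.16
Quarter 8: $8,231.16 +$279.85 interest = $8,511.01; pay $2,246.00 → $6,265.01
Quarter 9: $6,265.01 +$213.01 interest = $6,478.02; pay $2,246.00 → $4,232.02
Quarter 10: $4,232.02 +$143.88 interest = $4,375.90; pay $2,246.00 → $2,129.90
Quarter 11: $2,129.90 +$72.41 interest = $2,202.31; pay $2,202.31 → $0.00
Total interest: $1,075.32 + $889.50 + $735.80 + $608.65 + $503.47 + $416.47 + $344.51 + $279.85 + $213.01 + $143.88 + $72.41 = $5,282.87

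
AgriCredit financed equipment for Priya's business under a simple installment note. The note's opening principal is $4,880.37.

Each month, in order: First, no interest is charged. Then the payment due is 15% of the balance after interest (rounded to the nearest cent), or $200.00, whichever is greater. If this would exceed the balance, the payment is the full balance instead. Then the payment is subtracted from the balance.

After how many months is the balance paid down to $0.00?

# | Opening | Payment | End bal
1 | $4,880.37 | $732.06 | $4,148.31
2 | $4,148.31 | $622.25 | $3,526.06
3 | $3,526.06 | $528.91 | $2,997.15
4 | $2,997.15 | $449.57 | $2,547.58
5 | $2,547.58 | $382.14 | $2,165.44
6 | $2,165.44 | $324.82 | $1,840.62
7 | $1,840.62 | $276.09 | $1,564.53
8 | $1,564.53 | $234.68 | $1,329.85
9 | $1,329.85 | $200.00 | $1,129.85
10 | $1,129.85 | $200.00 | $929.85
11 | $929.85 | $200.00 | $729.85
12 | $729.85 | $200.00 | $529.85
13 | $529.85 | $200.00 | $329.85
14 | $329.85 | $200.00 | $129.85
15 | $129.85 | $129.85 | $0.00
Balance reaches $0.00 in month 15.

15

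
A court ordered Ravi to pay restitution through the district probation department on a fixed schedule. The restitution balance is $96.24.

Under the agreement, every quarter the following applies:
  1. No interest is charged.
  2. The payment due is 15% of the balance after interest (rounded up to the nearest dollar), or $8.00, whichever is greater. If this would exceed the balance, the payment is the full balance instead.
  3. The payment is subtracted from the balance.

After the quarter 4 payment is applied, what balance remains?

Quarter 1: opening $96.24; payment $15.00; balance $81.24
Quarter 2: opening $81.24; payment $13.00; balance $68.24
Quarter 3: opening $68.24; payment $11.00; balance $57.24
Quarter 4: opening $57.24; payment $9.00; balance $48.24

$48.24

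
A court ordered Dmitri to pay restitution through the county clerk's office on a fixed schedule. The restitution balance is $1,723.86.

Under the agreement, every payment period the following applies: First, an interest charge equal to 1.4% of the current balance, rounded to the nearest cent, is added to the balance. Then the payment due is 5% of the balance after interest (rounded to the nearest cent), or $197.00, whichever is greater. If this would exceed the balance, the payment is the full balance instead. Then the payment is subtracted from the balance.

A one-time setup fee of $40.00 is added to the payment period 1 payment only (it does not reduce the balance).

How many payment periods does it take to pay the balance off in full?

Payment period 1: opening $1,723.86; interest $24.13 → $1,747.99; payment $197.00 (+ $40.00 fee); balance $1,550.99
Payment period 2: opening $1,550.99; interest $21.71 → $1,572.70; payment $197.00; balance $1,375.70
Payment period 3: opening $1,375.70; interest $19.26 → $1,394.96; payment $197.00; balance $1,197.96
Payment period 4: opening $1,197.96; interest $16.77 → $1,214.73; payment $197.00; balance $1,017.73
Payment period 5: opening $1,017.73; interest $14.25 → $1,031.98; payment $197.00; balance $834.98
Payment period 6: opening $834.98; interest $11.69 → $846.67; payment $197.00; balance $649.67
Payment period 7: opening $649.67; interest $9.10 → $658.77; payment $197.00; balance $461.77
Payment period 8: opening $461.77; interest $6.46 → $468.23; payment $197.00; balance $271.23
Payment period 9: opening $271.23; interest $3.80 → $275.03; payment $197.00; balance $78.03
Payment period 10: opening $78.03; interest $1.09 → $79.12; payment $79.12; balance $0.00
Balance reaches $0.00 in payment period 10.

10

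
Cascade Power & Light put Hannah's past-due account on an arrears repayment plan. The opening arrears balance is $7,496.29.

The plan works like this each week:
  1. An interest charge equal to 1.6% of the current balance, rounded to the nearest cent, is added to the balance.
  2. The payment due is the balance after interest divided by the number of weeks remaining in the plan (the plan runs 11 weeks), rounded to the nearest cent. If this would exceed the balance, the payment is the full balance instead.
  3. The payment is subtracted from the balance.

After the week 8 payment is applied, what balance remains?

Week 1: opening $7,496.29; interest $119.94 → $7,616.23; payment $692.38; balance $6,923.85
Week 2: opening $6,923.85; interest $110.78 → $7,034.63; payment $703.46; balance $6,331.17
Week 3: opening $6,331.17; interest $101.30 → $6,432.47; payment $714.72; balance $5,717.75
Week 4: opening $5,717.75; interest $91.48 → $5,809.23; payment $726.15; balance $5,083.08
Week 5: opening $5,083.08; interest $81.33 → $5,164.41; payment $737.77; balance $4,426.64
Week 6: opening $4,426.64; interest $70.83 → $4,497.47; payment $749.58; balance $3,747.89
Week 7: opening $3,747.89; interest $59.97 → $3,807.86; payment $761.57; balance $3,046.29
Week 8: opening $3,046.29; interest $48.74 → $3,095.03; payment $773.76; balance $2,321.27

$2,321.27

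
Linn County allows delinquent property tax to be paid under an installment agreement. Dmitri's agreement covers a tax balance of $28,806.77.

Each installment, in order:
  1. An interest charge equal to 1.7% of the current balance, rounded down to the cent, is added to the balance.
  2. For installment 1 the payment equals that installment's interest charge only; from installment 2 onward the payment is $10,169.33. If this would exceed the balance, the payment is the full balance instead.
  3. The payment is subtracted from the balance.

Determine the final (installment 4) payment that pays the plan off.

$9,440.79

Installment 1: opening $28,806.77; interest $489.71 → $29,296.48; payment $489.71; balance $28,806.77
Installment 2: opening $28,806.77; interest $489.71 → $29,296.48; payment $10,169.33; balance $19,127.15
Installment 3: opening $19,127.15; interest $325.16 → $19,452.31; payment $10,169.33; balance $9,282.98
Installment 4: opening $9,282.98; interest $157.81 → $9,440.79; payment $9,440.79; balance $0.00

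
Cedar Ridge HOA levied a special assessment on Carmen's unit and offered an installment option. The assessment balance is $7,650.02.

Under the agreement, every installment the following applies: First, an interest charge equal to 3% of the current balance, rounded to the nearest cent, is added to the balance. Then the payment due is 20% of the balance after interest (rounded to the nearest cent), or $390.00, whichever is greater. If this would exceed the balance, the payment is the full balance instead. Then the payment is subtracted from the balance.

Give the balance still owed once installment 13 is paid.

# | Opening | Interest | Payment | End bal
1 | $7,650.02 | $229.50 | $1,575.90 | $6,303.62
2 | $6,303.62 | $189.11 | $1,298.55 | $5,194.18
3 | $5,194.18 | $155.83 | $1,070.00 | $4,280.01
4 | $4,280.01 | $128.40 | $881.68 | $3,526.73
5 | $3,526.73 | $105.80 | $726.51 | $2,906.02
6 | $2,906.02 | $87.18 | $598.64 | $2,394.56
7 | $2,394.56 | $71.84 | $493.28 | $1,973.12
8 | $1,973.12 | $59.19 | $406.46 | $1,625.85
9 | $1,625.85 | $48.78 | $390.00 | $1,284.63
10 | $1,284.63 | $38.54 | $390.00 | $933.17
11 | $933.17 | $28.00 | $390.00 | $571.17
12 | $571.17 | $17.14 | $390.00 | $198.31
13 | $198.31 | $5.95 | $204.26 | $0.00

$0.00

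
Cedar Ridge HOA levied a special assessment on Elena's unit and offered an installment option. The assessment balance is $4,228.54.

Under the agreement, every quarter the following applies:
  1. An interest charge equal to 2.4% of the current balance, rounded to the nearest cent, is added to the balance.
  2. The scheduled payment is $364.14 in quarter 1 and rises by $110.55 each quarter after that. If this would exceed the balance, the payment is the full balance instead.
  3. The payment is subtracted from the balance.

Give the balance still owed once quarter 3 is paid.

Quarter 1: $4,228.54 +$101.48 interest = $4,330.02; pay $364.14 → $3,965.88
Quarter 2: $3,965.88 +$95.18 interest = $4,061.06; pay $474.69 → $3,586.37
Quarter 3: $3,586.37 +$86.07 interest = $3,672.44; pay $585.24 → $3,087.20

$3,087.20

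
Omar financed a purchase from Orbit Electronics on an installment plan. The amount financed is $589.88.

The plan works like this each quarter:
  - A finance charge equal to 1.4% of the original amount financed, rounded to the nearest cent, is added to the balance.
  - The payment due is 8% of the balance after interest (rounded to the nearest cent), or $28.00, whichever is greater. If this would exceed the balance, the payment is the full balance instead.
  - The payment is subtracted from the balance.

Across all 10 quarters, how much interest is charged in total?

Quarter 1: opening $589.88; interest $8.26 → $598.14; payment $47.85; balance $550.29
Quarter 2: opening $550.29; interest $8.26 → $558.55; payment $44.68; balance $513.87
Quarter 3: opening $513.87; interest $8.26 → $522.13; payment $41.77; balance $480.36
Quarter 4: opening $480.36; interest $8.26 → $488.62; payment $39.09; balance $449.53
Quarter 5: opening $449.53; interest $8.26 → $457.79; payment $36.62; balance $421.17
Quarter 6: opening $421.17; interest $8.26 → $429.43; payment $34.35; balance $395.08
Quarter 7: opening $395.08; interest $8.26 → $403.34; payment $32.27; balance $371.07
Quarter 8: opening $371.07; interest $8.26 → $379.33; payment $30.35; balance $348.98
Quarter 9: opening $348.98; interest $8.26 → $357.24; payment $28.58; balance $328.66
Quarter 10: opening $328.66; interest $8.26 → $336.92; payment $28.00; balance $308.92
Total interest: $8.26 + $8.26 + $8.26 + $8.26 + $8.26 + $8.26 + $8.26 + $8.26 + $8.26 + $8.26 = $82.60

$82.60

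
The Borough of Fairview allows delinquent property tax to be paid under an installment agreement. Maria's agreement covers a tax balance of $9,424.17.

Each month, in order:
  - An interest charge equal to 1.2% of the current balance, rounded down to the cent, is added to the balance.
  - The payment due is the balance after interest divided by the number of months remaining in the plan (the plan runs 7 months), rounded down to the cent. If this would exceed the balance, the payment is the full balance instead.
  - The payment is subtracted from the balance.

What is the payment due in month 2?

Month 1: opening $9,424.17; interest $113.09 → $9,537.26; payment $1,362.46; balance $8,174.80
Month 2: opening $8,174.80; interest $98.09 → $8,272.89; payment $1,378.81; balance $6,894.08

$1,378.81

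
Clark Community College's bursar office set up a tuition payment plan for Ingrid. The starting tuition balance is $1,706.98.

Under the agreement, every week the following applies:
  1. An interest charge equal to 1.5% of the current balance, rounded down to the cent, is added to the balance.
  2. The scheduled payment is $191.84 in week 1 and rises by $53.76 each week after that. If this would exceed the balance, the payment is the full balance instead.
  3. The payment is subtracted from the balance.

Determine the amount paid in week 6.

$309.31

Week 1: opening $1,706.98; interest $25.60 → $1,732.58; payment $191.84; balance $1,540.74
Week 2: opening $1,540.74; interest $23.11 → $1,563.85; payment $245.60; balance $1,318.25
Week 3: opening $1,318.25; interest $19.77 → $1,338.02; payment $299.36; balance $1,038.66
Week 4: opening $1,038.66; interest $15.57 → $1,054.23; payment $353.12; balance $701.11
Week 5: opening $701.11; interest $10.51 → $711.62; payment $406.88; balance $304.74
Week 6: opening $304.74; interest $4.57 → $309.31; payment $309.31; balance $0.00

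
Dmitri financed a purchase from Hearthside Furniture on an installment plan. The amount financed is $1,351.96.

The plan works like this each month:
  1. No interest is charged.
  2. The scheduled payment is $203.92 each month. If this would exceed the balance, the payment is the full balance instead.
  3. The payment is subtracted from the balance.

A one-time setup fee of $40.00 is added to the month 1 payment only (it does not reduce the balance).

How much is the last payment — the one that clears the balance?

# | Opening | Payment | Fee | End bal
1 | $1,351.96 | $203.92 | $40.00 | $1,148.04
2 | $1,148.04 | $203.92 | — | $944.12
3 | $944.12 | $203.92 | — | $740.20
4 | $740.20 | $203.92 | — | $536.28
5 | $536.28 | $203.92 | — | $332.36
6 | $332.36 | $203.92 | — | $128.44
7 | $128.44 | $128.44 | — | $0.00

$128.44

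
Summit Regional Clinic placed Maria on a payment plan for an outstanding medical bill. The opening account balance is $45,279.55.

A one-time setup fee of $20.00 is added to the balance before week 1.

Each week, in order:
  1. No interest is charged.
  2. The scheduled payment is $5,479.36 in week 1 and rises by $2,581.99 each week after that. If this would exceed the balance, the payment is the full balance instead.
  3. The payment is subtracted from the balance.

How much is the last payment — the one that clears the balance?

$7,890.17

Week 1: opening $45,299.55; payment $5,479.36; balance $39,820.19
Week 2: opening $39,820.19; payment $8,061.35; balance $31,758.84
Week 3: opening $31,758.84; payment $10,643.34; balance $21,115.50
Week 4: opening $21,115.50; payment $13,225.33; balance $7,890.17
Week 5: opening $7,890.17; payment $7,890.17; balance $0.00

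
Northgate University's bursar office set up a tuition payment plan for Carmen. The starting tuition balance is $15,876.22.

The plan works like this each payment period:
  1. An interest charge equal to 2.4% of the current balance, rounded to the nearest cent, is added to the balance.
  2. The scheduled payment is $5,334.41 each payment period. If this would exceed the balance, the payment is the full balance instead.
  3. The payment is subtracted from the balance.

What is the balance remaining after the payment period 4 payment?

# | Opening | Interest | Payment | End bal
1 | $15,876.22 | $381.03 | $5,334.41 | $10,922.84
2 | $10,922.84 | $262.15 | $5,334.41 | $5,850.58
3 | $5,850.58 | $140.41 | $5,334.41 | $656.58
4 | $656.58 | $15.76 | $672.34 | $0.00

$0.00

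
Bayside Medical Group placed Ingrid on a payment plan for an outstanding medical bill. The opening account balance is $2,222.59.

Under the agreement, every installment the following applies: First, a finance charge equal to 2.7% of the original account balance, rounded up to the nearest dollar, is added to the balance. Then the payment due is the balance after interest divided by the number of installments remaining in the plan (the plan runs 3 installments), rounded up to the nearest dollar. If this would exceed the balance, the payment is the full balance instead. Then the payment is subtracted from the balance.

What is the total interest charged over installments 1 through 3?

$183.00

Installment 1: $2,222.59 +$61.00 interest = $2,283.59; pay $762.00 → $1,521.59
Installment 2: $1,521.59 +$61.00 interest = $1,582.59; pay $792.00 → $790.59
Installment 3: $790.59 +$61.00 interest = $851.59; pay $851.59 → $0.00
Total interest: $61.00 + $61.00 + $61.00 = $183.00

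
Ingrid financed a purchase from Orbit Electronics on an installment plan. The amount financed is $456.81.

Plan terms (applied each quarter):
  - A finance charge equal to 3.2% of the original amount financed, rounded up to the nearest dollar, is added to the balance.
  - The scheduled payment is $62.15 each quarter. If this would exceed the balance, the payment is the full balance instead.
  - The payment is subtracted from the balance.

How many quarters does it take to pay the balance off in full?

10

Quarter 1: opening $456.81; interest $15.00 → $471.81; payment $62.15; balance $409.66
Quarter 2: opening $409.66; interest $15.00 → $424.66; payment $62.15; balance $362.51
Quarter 3: opening $362.51; interest $15.00 → $377.51; payment $62.15; balance $315.36
Quarter 4: opening $315.36; interest $15.00 → $330.36; payment $62.15; balance $268.21
Quarter 5: opening $268.21; interest $15.00 → $283.21; payment $62.15; balance $221.06
Quarter 6: opening $221.06; interest $15.00 → $236.06; payment $62.15; balance $173.91
Quarter 7: opening $173.91; interest $15.00 → $188.91; payment $62.15; balance $126.76
Quarter 8: opening $126.76; interest $15.00 → $141.76; payment $62.15; balance $79.61
Quarter 9: opening $79.61; interest $15.00 → $94.61; payment $62.15; balance $32.46
Quarter 10: opening $32.46; interest $15.00 → $47.46; payment $47.46; balance $0.00
Balance reaches $0.00 in quarter 10.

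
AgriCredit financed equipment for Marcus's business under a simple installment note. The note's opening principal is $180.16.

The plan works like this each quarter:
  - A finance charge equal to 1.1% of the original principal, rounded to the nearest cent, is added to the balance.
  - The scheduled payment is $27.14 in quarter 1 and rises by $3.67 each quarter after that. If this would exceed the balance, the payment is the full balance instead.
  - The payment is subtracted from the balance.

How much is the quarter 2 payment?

Quarter 1: $180.16 +$1.98 interest = $182.14; pay $27.14 → $155.00
Quarter 2: $155.00 +$1.98 interest = $156.98; pay $30.81 → $126.17

$30.81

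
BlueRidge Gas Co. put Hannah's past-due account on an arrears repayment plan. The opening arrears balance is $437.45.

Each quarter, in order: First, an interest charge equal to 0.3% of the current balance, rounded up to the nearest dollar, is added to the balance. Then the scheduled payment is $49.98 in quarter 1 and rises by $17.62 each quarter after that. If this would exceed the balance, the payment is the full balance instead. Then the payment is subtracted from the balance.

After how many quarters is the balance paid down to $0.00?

Quarter 1: opening $437.45; interest $2.00 → $439.45; payment $49.98; balance $389.47
Quarter 2: opening $389.47; interest $2.00 → $391.47; payment $67.60; balance $323.87
Quarter 3: opening $323.87; interest $1.00 → $324.87; payment $85.22; balance $239.65
Quarter 4: opening $239.65; interest $1.00 → $240.65; payment $102.84; balance $137.81
Quarter 5: opening $137.81; interest $1.00 → $138.81; payment $120.46; balance $18.35
Quarter 6: opening $18.35; interest $1.00 → $19.35; payment $19.35; balance $0.00
Balance reaches $0.00 in quarter 6.

6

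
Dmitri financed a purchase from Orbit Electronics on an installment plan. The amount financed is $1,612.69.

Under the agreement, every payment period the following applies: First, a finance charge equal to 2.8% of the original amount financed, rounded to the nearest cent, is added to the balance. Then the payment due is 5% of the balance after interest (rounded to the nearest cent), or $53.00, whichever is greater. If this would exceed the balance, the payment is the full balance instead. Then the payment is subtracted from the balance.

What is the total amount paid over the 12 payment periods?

# | Opening | Interest | Payment | End bal
1 | $1,612.69 | $45.16 | $82.89 | $1,574.96
2 | $1,574.96 | $45.16 | $81.01 | $1,539.11
3 | $1,539.11 | $45.16 | $79.21 | $1,505.06
4 | $1,505.06 | $45.16 | $77.51 | $1,472.71
5 | $1,472.71 | $45.16 | $75.89 | $1,441.98
6 | $1,441.98 | $45.16 | $74.36 | $1,412.78
7 | $1,412.78 | $45.16 | $72.90 | $1,385.04
8 | $1,385.04 | $45.16 | $71.51 | $1,358.69
9 | $1,358.69 | $45.16 | $70.19 | $1,333.66
10 | $1,333.66 | $45.16 | $68.94 | $1,309.88
11 | $1,309.88 | $45.16 | $67.75 | $1,287.29
12 | $1,287.29 | $45.16 | $66.62 | $1,265.83
Total paid: $888.78

$888.78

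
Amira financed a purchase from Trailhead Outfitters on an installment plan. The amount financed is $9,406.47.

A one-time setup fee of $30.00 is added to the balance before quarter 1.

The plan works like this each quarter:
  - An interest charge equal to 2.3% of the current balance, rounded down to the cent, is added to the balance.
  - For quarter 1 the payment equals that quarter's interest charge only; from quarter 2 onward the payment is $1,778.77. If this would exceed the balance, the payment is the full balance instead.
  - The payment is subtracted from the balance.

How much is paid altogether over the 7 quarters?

$10,400.09

Quarter 1: $9,436.47 +$217.03 interest = $9,653.50; pay $217.03 → $9,436.47
Quarter 2: $9,436.47 +$217.03 interest = $9,653.50; pay $1,778.77 → $7,874.73
Quarter 3: $7,874.73 +$181.11 interest = $8,055.84; pay $1,778.77 → $6,277.07
Quarter 4: $6,277.07 +$144.37 interest = $6,421.44; pay $1,778.77 → $4,642.67
Quarter 5: $4,642.67 +$106.78 interest = $4,749.45; pay $1,778.77 → $2,970.68
Quarter 6: $2,970.68 +$68.32 interest = $3,039.00; pay $1,778.77 → $1,260.23
Quarter 7: $1,260.23 +$28.98 interest = $1,289.21; pay $1,289.21 → $0.00
Total paid: $10,400.09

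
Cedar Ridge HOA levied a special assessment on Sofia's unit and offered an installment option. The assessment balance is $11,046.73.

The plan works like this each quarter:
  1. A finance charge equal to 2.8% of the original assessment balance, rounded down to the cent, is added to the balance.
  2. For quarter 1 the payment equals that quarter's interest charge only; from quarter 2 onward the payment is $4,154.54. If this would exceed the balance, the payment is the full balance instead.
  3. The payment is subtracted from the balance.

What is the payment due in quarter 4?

Quarter 1: opening $11,046.73; interest $309.30 → $11,356.03; payment $309.30; balance $11,046.73
Quarter 2: opening $11,046.73; interest $309.30 → $11,356.03; payment $4,154.54; balance $7,201.49
Quarter 3: opening $7,201.49; interest $309.30 → $7,510.79; payment $4,154.54; balance $3,356.25
Quarter 4: opening $3,356.25; interest $309.30 → $3,665.55; payment $3,665.55; balance $0.00

$3,665.55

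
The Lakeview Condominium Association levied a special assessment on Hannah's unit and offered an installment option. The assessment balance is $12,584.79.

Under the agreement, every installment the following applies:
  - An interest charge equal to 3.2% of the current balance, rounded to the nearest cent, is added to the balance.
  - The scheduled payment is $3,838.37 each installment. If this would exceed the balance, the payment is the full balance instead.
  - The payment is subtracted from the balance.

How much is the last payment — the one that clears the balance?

$2,006.69

Installment 1: $12,584.79 +$402.71 interest = $12,987.50; pay $3,838.37 → $9,149.13
Installment 2: $9,149.13 +$292.77 interest = $9,441.90; pay $3,838.37 → $5,603.53
Installment 3: $5,603.53 +$179.31 interest = $5,782.84; pay $3,838.37 → $1,944.47
Installment 4: $1,944.47 +$62.22 interest = $2,006.69; pay $2,006.69 → $0.00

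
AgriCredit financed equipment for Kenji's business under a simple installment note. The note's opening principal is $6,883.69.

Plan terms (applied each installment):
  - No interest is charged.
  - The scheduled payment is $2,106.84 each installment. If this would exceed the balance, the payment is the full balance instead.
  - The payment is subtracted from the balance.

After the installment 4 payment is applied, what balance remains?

$0.00

# | Opening | Payment | End bal
1 | $6,883.69 | $2,106.84 | $4,776.85
2 | $4,776.85 | $2,106.84 | $2,670.01
3 | $2,670.01 | $2,106.84 | $563.17
4 | $563.17 | $563.17 | $0.00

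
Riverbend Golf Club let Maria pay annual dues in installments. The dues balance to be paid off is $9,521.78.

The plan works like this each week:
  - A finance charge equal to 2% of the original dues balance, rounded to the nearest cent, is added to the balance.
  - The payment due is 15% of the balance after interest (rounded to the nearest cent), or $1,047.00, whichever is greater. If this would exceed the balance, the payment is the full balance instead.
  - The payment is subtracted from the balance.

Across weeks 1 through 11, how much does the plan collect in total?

Week 1: opening $9,521.78; interest $190.44 → $9,712.22; payment $1,456.83; balance $8,255.39
Week 2: opening $8,255.39; interest $190.44 → $8,445.83; payment $1,266.87; balance $7,178.96
Week 3: opening $7,178.96; interest $190.44 → $7,369.40; payment $1,105.41; balance $6,263.99
Week 4: opening $6,263.99; interest $190.44 → $6,454.43; payment $1,047.00; balance $5,407.43
Week 5: opening $5,407.43; interest $190.44 → $5,597.87; payment $1,047.00; balance $4,550.87
Week 6: opening $4,550.87; interest $190.44 → $4,741.31; payment $1,047.00; balance $3,694.31
Week 7: opening $3,694.31; interest $190.44 → $3,884.75; payment $1,047.00; balance $2,837.75
Week 8: opening $2,837.75; interest $190.44 → $3,028.19; payment $1,047.00; balance $1,981.19
Week 9: opening $1,981.19; interest $190.44 → $2,171.63; payment $1,047.00; balance $1,124.63
Week 10: opening $1,124.63; interest $190.44 → $1,315.07; payment $1,047.00; balance $268.07
Week 11: opening $268.07; interest $190.44 → $458.51; payment $458.51; balance $0.00
Total paid: $11,616.62

$11,616.62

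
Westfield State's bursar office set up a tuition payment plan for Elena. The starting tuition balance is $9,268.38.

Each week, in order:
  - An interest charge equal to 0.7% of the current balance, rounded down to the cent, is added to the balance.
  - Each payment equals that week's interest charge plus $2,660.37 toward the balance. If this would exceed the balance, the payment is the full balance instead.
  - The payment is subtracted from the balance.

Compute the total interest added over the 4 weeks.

$147.76

Week 1: opening $9,268.38; interest $64.87 → $9,333.25; payment $2,725.24; balance $6,608.01
Week 2: opening $6,608.01; interest $46.25 → $6,654.26; payment $2,706.62; balance $3,947.64
Week 3: opening $3,947.64; interest $27.63 → $3,975.27; payment $2,688.00; balance $1,287.27
Week 4: opening $1,287.27; interest $9.01 → $1,296.28; payment $1,296.28; balance $0.00
Total interest: $64.87 + $46.25 + $27.63 + $9.01 = $147.76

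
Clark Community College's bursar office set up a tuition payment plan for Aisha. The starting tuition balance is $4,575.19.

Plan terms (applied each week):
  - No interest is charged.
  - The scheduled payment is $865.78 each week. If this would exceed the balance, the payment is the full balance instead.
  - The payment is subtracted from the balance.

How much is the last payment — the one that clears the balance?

Week 1: $4,575.19 − $865.78 → $3,709.41
Week 2: $3,709.41 − $865.78 → $2,843.63
Week 3: $2,843.63 − $865.78 → $1,977.85
Week 4: $1,977.85 − $865.78 → $1,112.07
Week 5: $1,112.07 − $865.78 → $246.29
Week 6: $246.29 − $246.29 → $0.00

$246.29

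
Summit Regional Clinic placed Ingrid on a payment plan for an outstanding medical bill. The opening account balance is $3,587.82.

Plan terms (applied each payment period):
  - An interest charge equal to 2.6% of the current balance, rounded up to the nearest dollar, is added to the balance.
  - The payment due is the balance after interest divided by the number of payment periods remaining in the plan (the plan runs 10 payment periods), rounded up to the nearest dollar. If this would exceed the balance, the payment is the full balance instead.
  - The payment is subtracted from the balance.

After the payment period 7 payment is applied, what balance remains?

$1,288.82

Payment period 1: opening $3,587.82; interest $94.00 → $3,681.82; payment $369.00; balance $3,312.82
Payment period 2: opening $3,312.82; interest $87.00 → $3,399.82; payment $378.00; balance $3,021.82
Payment period 3: opening $3,021.82; interest $79.00 → $3,100.82; payment $388.00; balance $2,712.82
Payment period 4: opening $2,712.82; interest $71.00 → $2,783.82; payment $398.00; balance $2,385.82
Payment period 5: opening $2,385.82; interest $63.00 → $2,448.82; payment $409.00; balance $2,039.82
Payment period 6: opening $2,039.82; interest $54.00 → $2,093.82; payment $419.00; balance $1,674.82
Payment period 7: opening $1,674.82; interest $44.00 → $1,718.82; payment $430.00; balance $1,288.82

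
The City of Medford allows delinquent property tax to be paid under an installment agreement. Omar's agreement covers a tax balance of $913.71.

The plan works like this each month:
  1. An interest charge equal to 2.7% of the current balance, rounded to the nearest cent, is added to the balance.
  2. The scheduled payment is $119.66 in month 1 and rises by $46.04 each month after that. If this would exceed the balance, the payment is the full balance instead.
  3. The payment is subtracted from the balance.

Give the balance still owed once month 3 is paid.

$481.62

Month 1: $913.71 +$24.67 interest = $938.38; pay $119.66 → $818.72
Month 2: $818.72 +$22.11 interest = $840.83; pay $165.70 → $675.13
Month 3: $675.13 +$18.23 interest = $693.36; pay $211.74 → $481.62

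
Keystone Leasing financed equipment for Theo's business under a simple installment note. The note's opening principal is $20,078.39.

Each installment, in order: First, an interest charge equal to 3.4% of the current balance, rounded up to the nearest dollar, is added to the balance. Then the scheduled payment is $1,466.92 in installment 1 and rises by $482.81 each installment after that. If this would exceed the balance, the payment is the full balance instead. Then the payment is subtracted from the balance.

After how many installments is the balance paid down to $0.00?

Installment 1: opening $20,078.39; interest $683.00 → $20,761.39; payment $1,466.92; balance $19,294.47
Installment 2: opening $19,294.47; interest $657.00 → $19,951.47; payment $1,949.73; balance $18,001.74
Installment 3: opening $18,001.74; interest $613.00 → $18,614.74; payment $2,432.54; balance $16,182.20
Installment 4: opening $16,182.20; interest $551.00 → $16,733.20; payment $2,915.35; balance $13,817.85
Installment 5: opening $13,817.85; interest $470.00 → $14,287.85; payment $3,398.16; balance $10,889.69
Installment 6: opening $10,889.69; interest $371.00 → $11,260.69; payment $3,880.97; balance $7,379.72
Installment 7: opening $7,379.72; interest $251.00 → $7,630.72; payment $4,363.78; balance $3,266.94
Installment 8: opening $3,266.94; interest $112.00 → $3,378.94; payment $3,378.94; balance $0.00
Balance reaches $0.00 in installment 8.

8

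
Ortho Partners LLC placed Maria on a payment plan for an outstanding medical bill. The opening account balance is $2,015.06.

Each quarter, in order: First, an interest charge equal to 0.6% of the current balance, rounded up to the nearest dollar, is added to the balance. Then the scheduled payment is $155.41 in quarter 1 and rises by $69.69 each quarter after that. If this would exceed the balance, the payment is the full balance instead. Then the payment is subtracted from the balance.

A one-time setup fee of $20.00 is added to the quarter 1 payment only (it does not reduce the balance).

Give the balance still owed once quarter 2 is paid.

# | Opening | Interest | Payment | Fee | End bal
1 | $2,015.06 | $13.00 | $155.41 | $20.00 | $1,872.65
2 | $1,872.65 | $12.00 | $225.10 | — | $1,659.55

$1,659.55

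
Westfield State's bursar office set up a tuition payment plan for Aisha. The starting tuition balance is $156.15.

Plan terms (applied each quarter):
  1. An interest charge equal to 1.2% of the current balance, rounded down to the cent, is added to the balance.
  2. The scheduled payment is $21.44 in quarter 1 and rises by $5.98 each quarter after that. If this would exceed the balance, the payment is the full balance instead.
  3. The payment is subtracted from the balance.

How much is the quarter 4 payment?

$39.38

Quarter 1: opening $156.15; interest $1.87 → $158.02; payment $21.44; balance $136.58
Quarter 2: opening $136.58; interest $1.63 → $138.21; payment $27.42; balance $110.79
Quarter 3: opening $110.79; interest $1.32 → $112.11; payment $33.40; balance $78.71
Quarter 4: opening $78.71; interest $0.94 → $79.65; payment $39.38; balance $40.27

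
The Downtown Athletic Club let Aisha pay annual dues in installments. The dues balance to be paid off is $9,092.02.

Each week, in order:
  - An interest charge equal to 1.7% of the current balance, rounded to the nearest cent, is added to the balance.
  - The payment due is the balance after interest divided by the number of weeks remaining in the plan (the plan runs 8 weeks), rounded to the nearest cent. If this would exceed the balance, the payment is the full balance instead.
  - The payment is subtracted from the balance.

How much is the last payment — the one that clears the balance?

Week 1: $9,092.02 +$154.56 interest = $9,246.58; pay $1,155.82 → $8,090.76
Week 2: $8,090.76 +$137.54 interest = $8,228.30; pay $1,175.47 → $7,052.83
Week 3: $7,052.83 +$119.90 interest = $7,172.73; pay $1,195.46 → $5,977.27
Week 4: $5,977.27 +$101.61 interest = $6,078.88; pay $1,215.78 → $4,863.10
Week 5: $4,863.10 +$82.67 interest = $4,945.77; pay $1,236.44 → $3,709.33
Week 6: $3,709.33 +$63.06 interest = $3,772.39; pay $1,257.46 → $2,514.93
Week 7: $2,514.93 +$42.75 interest = $2,557.68; pay $1,278.84 → $1,278.84
Week 8: $1,278.84 +$21.74 interest = $1,300.58; pay $1,300.58 → $0.00

$1,300.58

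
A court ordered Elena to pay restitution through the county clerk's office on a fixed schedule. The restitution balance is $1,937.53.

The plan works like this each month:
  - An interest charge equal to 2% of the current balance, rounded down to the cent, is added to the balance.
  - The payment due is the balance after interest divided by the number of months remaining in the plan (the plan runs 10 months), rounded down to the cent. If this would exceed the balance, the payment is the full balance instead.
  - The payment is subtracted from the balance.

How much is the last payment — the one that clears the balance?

$236.19

Month 1: $1,937.53 +$38.75 interest = $1,976.28; pay $197.62 → $1,778.66
Month 2: $1,778.66 +$35.57 interest = $1,814.23; pay $201.58 → $1,612.65
Month 3: $1,612.65 +$32.25 interest = $1,644.90; pay $205.61 → $1,439.29
Month 4: $1,439.29 +$28.78 interest = $1,468.07; pay $209.72 → $1,258.35
Month 5: $1,258.35 +$25.16 interest = $1,283.51; pay $213.91 → $1,069.60
Month 6: $1,069.60 +$21.39 interest = $1,090.99; pay $218.19 → $872.80
Month 7: $872.80 +$17.45 interest = $890.25; pay $222.56 → $667.69
Month 8: $667.69 +$13.35 interest = $681.04; pay $227.01 → $454.03
Month 9: $454.03 +$9.08 interest = $463.11; pay $231.55 → $231.56
Month 10: $231.56 +$4.63 interest = $236.19; pay $236.19 → $0.00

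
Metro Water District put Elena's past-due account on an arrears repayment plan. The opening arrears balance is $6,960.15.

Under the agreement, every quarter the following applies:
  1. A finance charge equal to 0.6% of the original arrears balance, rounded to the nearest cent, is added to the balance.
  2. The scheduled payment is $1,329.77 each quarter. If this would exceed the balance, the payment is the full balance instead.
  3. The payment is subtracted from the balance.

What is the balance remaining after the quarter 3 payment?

$3,096.12

Quarter 1: opening $6,960.15; interest $41.76 → $7,001.91; payment $1,329.77; balance $5,672.14
Quarter 2: opening $5,672.14; interest $41.76 → $5,713.90; payment $1,329.77; balance $4,384.13
Quarter 3: opening $4,384.13; interest $41.76 → $4,425.89; payment $1,329.77; balance $3,096.12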